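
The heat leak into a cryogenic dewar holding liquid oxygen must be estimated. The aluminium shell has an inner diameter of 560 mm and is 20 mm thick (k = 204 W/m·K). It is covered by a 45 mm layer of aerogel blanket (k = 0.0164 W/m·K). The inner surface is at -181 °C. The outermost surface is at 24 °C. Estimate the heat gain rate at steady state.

Q ≈ 97.2 W

Each spherical layer contributes R = (1/r_i − 1/r_o)/(4πk):
R_aluminium shell = (1/0.28 − 1/0.3)/(4π×204) = 9.288×10^-5 K/W
R_aerogel blanket = (1/0.3 − 1/0.345)/(4π×0.0164) = 2.11 K/W
R_total = 2.11 K/W
Q = ΔT/R_total = 205/2.11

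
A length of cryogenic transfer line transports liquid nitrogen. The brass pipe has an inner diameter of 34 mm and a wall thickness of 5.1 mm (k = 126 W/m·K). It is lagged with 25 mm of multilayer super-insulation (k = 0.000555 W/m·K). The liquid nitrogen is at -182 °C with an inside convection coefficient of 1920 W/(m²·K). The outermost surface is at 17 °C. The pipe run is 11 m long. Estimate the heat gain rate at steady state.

Treating each annulus and film as a series resistance:
R_inner film = 1/(h_i·2πr₁L) = 1/(1920×2π×0.017×11) = 4.433×10^-4 K/W
R_brass pipe wall = ln(22.1/17)/(2π×126×11) = 3.013×10^-5 K/W
R_multilayer super-insulation = ln(47.1/22.1)/(2π×0.000555×11) = 19.73 K/W
R_total = 19.73 K/W
Q = ΔT/R_total = 199/19.73

Q ≈ 10.1 W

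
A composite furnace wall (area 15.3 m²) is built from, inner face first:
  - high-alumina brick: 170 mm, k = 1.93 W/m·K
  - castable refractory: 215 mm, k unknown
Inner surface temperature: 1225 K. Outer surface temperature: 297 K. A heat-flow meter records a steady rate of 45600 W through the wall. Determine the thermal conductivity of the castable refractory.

Using the resistance-network approach (series):
R_high-alumina brick = L/(kA) = 0.17/(1.93×15.3) = 0.005757 K/W
Sum of known resistances R_other = 0.005757 K/W
Total R = ΔT/Q = 928/45600 = 0.02035 K/W
R_castable refractory = R_total − R_other = 0.01459 K/W
k = L/(R·A) = 0.215/(0.01459×15.3)

k ≈ 0.963 W/(m·K)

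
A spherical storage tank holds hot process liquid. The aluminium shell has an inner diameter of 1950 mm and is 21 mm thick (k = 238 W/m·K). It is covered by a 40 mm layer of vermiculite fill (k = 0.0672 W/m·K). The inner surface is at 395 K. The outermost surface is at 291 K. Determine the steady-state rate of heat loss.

Radial (spherical) resistances in series:
R_aluminium shell = (1/0.975 − 1/0.996)/(4π×238) = 7.231×10^-6 K/W
R_vermiculite fill = (1/0.996 − 1/1.036)/(4π×0.0672) = 0.04591 K/W
R_total = 0.04591 K/W
Q = ΔT/R_total = 104/0.04591

Q ≈ 2270 W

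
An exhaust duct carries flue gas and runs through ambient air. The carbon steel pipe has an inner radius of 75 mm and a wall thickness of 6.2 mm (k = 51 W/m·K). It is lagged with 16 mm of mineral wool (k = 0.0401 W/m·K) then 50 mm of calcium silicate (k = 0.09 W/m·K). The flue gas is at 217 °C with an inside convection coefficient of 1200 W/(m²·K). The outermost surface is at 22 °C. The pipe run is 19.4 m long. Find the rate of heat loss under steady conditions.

Per-layer cylindrical resistances, series-summed:
R_inner film = 1/(h_i·2πr₁L) = 1/(1200×2π×0.075×19.4) = 9.115×10^-5 K/W
R_carbon steel pipe wall = ln(81.2/75)/(2π×51×19.4) = 1.278×10^-5 K/W
R_mineral wool = ln(97.2/81.2)/(2π×0.0401×19.4) = 0.0368 K/W
R_calcium silicate = ln(147.2/97.2)/(2π×0.09×19.4) = 0.03783 K/W
R_total = 0.07473 K/W
Q = ΔT/R_total = 195/0.07473

Q ≈ 2610 W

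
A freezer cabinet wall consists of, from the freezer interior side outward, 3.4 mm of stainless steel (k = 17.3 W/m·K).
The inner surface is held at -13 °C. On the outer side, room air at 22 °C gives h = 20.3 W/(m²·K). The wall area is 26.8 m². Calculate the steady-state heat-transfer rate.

Q ≈ 19000 W

Treating each layer as a thermal resistance in series:
R_stainless steel = L/(kA) = 0.0034/(17.3×26.8) = 7.333×10^-6 K/W
R_outer film = 1/(h_o·A) = 1/(20.3×26.8) = 0.001838 K/W
R_total = 0.001845 K/W
Q = ΔT / R_total = 35 / 0.001845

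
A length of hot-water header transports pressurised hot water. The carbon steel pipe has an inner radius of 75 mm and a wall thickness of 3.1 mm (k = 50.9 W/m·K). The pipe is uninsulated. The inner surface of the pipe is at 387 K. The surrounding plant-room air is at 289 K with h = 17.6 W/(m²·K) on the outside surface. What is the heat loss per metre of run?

q′ ≈ 845 W/m

Cylindrical conduction, so R = ln(r₂/r₁)/(2πkL) per layer, in series:
R_carbon steel pipe wall = ln(78.1/75)/(2π×50.9×1) = 1.266×10^-4 K/W
R_outer film = 1/(h_o·2πr_oL) = 1/(17.6×2π×0.0781×1) = 0.1158 K/W
R_total = 0.1159 K/W
Q = ΔT/R_total = 98/0.1159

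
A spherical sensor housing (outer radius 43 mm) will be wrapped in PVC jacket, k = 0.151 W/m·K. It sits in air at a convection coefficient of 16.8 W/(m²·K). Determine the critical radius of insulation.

r_cr ≈ 18 mm

For a sphere r_cr = 2k/h = 2×0.151/16.8
r_cr = 18 mm; since the bare radius (43 mm) is above r_cr, any added insulation will reduce heat loss.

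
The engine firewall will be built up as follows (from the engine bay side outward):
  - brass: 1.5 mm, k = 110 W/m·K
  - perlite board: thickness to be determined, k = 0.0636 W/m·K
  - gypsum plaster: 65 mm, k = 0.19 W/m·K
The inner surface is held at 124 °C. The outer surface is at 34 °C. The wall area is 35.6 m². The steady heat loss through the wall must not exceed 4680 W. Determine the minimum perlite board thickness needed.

L ≈ 21.8 mm

Series thermal resistances:
R_brass = L/(kA) = 0.0015/(110×35.6) = 3.83×10^-7 K/W
R_gypsum plaster = L/(kA) = 0.065/(0.19×35.6) = 0.00961 K/W
Sum of the known resistances R_other = 0.00961 K/W
Required total resistance R_tot = ΔT/Q_allow = 90/4680 = 0.01923 K/W
R_perlite board = R_tot − R_other = 0.009621 K/W
L = R·k·A = 0.009621×0.0636×35.6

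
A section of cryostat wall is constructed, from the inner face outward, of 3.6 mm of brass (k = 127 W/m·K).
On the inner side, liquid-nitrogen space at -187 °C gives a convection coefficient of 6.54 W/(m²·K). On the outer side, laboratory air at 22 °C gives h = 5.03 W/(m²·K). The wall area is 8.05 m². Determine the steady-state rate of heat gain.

Q ≈ 4780 W

Thermal resistances in series:
R_inner film = 1/(h_i·A) = 1/(6.54×8.05) = 0.01899 K/W
R_brass = L/(kA) = 0.0036/(127×8.05) = 3.521×10^-6 K/W
R_outer film = 1/(h_o·A) = 1/(5.03×8.05) = 0.0247 K/W
R_total = 0.04369 K/W
Q = ΔT / R_total = 209 / 0.04369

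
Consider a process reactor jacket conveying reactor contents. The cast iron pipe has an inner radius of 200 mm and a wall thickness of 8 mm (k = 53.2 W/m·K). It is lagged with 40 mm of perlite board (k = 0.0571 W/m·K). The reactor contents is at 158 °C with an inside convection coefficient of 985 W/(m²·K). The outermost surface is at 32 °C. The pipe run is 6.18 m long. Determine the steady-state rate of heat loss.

For a radial system each layer contributes R = ln(r_out/r_in)/(2πkL); films add R = 1/(hA).
R_inner film = 1/(h_i·2πr₁L) = 1/(985×2π×0.2×6.18) = 1.307×10^-4 K/W
R_cast iron pipe wall = ln(208/200)/(2π×53.2×6.18) = 1.899×10^-5 K/W
R_perlite board = ln(248/208)/(2π×0.0571×6.18) = 0.07933 K/W
R_total = 0.07948 K/W
Q = ΔT/R_total = 126/0.07948

Q ≈ 1590 W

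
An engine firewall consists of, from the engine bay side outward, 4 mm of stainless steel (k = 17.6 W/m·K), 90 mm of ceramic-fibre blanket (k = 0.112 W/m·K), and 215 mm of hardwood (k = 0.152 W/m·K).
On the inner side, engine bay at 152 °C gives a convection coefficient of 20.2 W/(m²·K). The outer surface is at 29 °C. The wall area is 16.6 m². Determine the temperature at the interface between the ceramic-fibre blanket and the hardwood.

T ≈ 106 °C

Series thermal resistances:
R_inner film = 1/(h_i·A) = 1/(20.2×16.6) = 0.002982 K/W
R_stainless steel = L/(kA) = 0.004/(17.6×16.6) = 1.369×10^-5 K/W
R_ceramic-fibre blanket = L/(kA) = 0.09/(0.112×16.6) = 0.04841 K/W
R_hardwood = L/(kA) = 0.215/(0.152×16.6) = 0.08521 K/W
R_total = 0.1366 K/W;  Q = ΔT/R_total = 123/0.1366 = 900.4 W
T_interface = T_inner − Q·ΣR(inner→interface) = 152 − 900×0.0514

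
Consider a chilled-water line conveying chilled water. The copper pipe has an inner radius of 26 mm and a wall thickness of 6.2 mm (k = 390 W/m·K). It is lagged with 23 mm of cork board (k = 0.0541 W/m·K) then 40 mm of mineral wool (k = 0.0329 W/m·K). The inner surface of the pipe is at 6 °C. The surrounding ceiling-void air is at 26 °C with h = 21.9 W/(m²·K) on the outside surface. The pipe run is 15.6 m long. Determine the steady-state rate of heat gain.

Q ≈ 72.6 W

Radial resistances (cylindrical: R_cond = ln(r_o/r_i)/(2πkL), R_conv = 1/(h·2πrL)):
R_copper pipe wall = ln(32.2/26)/(2π×390×15.6) = 5.595×10^-6 K/W
R_cork board = ln(55.2/32.2)/(2π×0.0541×15.6) = 0.1016 K/W
R_mineral wool = ln(95.2/55.2)/(2π×0.0329×15.6) = 0.169 K/W
R_outer film = 1/(h_o·2πr_oL) = 1/(21.9×2π×0.0952×15.6) = 0.004893 K/W
R_total = 0.2756 K/W
Q = ΔT/R_total = 20/0.2756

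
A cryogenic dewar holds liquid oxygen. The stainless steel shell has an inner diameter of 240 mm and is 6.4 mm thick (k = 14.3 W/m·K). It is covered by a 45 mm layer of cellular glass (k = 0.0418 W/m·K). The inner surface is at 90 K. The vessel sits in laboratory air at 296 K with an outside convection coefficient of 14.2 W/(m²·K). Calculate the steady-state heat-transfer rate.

Each spherical layer contributes R = (1/r_i − 1/r_o)/(4πk):
R_stainless steel shell = (1/0.12 − 1/0.1264)/(4π×14.3) = 0.002348 K/W
R_cellular glass = (1/0.1264 − 1/0.1714)/(4π×0.0418) = 3.954 K/W
R_outer film = 1/(h·4πr_o²) = 1/(14.2×4π×0.1714²) = 0.1908 K/W
R_total = 4.147 K/W
Q = ΔT/R_total = 206/4.147

Q ≈ 49.7 W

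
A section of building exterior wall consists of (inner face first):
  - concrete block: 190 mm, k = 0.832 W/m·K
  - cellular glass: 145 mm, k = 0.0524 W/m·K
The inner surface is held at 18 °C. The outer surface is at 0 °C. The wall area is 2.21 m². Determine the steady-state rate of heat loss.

Using the resistance-network approach (series):
R_concrete block = L/(kA) = 0.19/(0.832×2.21) = 0.1033 K/W
R_cellular glass = L/(kA) = 0.145/(0.0524×2.21) = 1.252 K/W
R_total = 1.355 K/W
Q = ΔT / R_total = 18 / 1.355

Q ≈ 13.3 W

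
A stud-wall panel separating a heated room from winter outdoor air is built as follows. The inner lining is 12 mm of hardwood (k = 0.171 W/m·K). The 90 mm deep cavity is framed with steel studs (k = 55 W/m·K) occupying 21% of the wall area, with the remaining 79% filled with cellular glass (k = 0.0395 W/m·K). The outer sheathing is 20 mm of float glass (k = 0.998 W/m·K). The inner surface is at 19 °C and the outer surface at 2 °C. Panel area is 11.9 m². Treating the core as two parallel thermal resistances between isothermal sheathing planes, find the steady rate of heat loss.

Sheathing layers in series; stud and cavity paths in parallel between them.
R_inner = 0.012/(0.171×11.9) = 0.005897 K/W
R_stud  = 0.09/(55×0.21×11.9) = 6.548×10^-4 K/W
R_cav   = 0.09/(0.0395×0.79×11.9) = 0.2424 K/W
1/R_core = 1/R_stud + 1/R_cav → R_core = 6.53×10^-4 K/W
R_outer = 0.02/(0.998×11.9) = 0.001684 K/W
R_total = 0.008234 K/W
Q = ΔT/R_total = 17/0.008234

Q ≈ 2060 W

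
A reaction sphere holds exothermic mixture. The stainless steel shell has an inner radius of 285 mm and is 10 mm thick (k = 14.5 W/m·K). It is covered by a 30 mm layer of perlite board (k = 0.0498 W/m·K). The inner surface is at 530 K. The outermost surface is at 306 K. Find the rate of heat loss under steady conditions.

For a spherical shell R = (1/r₁ − 1/r₂)/(4πk); film R = 1/(h·4πr²). In series:
R_stainless steel shell = (1/0.285 − 1/0.295)/(4π×14.5) = 6.528×10^-4 K/W
R_perlite board = (1/0.295 − 1/0.325)/(4π×0.0498) = 0.5 K/W
R_total = 0.5007 K/W
Q = ΔT/R_total = 224/0.5007

Q ≈ 447 W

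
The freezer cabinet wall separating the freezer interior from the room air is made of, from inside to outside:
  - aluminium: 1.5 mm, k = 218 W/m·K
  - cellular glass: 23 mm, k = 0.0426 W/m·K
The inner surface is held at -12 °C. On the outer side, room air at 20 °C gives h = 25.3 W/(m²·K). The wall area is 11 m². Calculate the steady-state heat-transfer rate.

Treating each layer as a thermal resistance in series:
R_aluminium = L/(kA) = 0.0015/(218×11) = 6.255×10^-7 K/W
R_cellular glass = L/(kA) = 0.023/(0.0426×11) = 0.04908 K/W
R_outer film = 1/(h_o·A) = 1/(25.3×11) = 0.003593 K/W
R_total = 0.05268 K/W
Q = ΔT / R_total = 32 / 0.05268

Q ≈ 607 W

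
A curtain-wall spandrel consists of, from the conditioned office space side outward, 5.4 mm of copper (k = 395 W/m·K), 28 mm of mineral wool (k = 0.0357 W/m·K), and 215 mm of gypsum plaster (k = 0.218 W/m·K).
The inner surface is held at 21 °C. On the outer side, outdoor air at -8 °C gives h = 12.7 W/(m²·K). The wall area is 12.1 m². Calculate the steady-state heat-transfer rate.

Q ≈ 190 W

Model the wall as resistances in series:
R_copper = L/(kA) = 0.0054/(395×12.1) = 1.13×10^-6 K/W
R_mineral wool = L/(kA) = 0.028/(0.0357×12.1) = 0.06482 K/W
R_gypsum plaster = L/(kA) = 0.215/(0.218×12.1) = 0.08151 K/W
R_outer film = 1/(h_o·A) = 1/(12.7×12.1) = 0.006507 K/W
R_total = 0.1528 K/W
Q = ΔT / R_total = 29 / 0.1528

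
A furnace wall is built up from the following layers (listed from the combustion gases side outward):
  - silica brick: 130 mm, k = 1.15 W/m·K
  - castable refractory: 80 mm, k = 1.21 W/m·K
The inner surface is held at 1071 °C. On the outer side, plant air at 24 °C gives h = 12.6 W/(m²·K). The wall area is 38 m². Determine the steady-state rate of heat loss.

Series thermal resistances:
R_silica brick = L/(kA) = 0.13/(1.15×38) = 0.002975 K/W
R_castable refractory = L/(kA) = 0.08/(1.21×38) = 0.00174 K/W
R_outer film = 1/(h_o·A) = 1/(12.6×38) = 0.002089 K/W
R_total = 0.006803 K/W
Q = ΔT / R_total = 1047 / 0.006803

Q ≈ 154000 W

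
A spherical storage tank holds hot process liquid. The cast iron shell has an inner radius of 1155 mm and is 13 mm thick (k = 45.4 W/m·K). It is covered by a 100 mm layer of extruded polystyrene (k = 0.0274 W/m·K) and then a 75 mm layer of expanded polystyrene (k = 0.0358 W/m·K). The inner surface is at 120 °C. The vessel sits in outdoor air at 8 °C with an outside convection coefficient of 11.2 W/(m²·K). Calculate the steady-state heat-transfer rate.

Q ≈ 376 W

Spherical conduction: R = (1/r_in − 1/r_out)/(4πk) per layer; series-sum.
R_cast iron shell = (1/1.155 − 1/1.168)/(4π×45.4) = 1.689×10^-5 K/W
R_extruded polystyrene = (1/1.168 − 1/1.268)/(4π×0.0274) = 0.1961 K/W
R_expanded polystyrene = (1/1.268 − 1/1.343)/(4π×0.0358) = 0.0979 K/W
R_outer film = 1/(h·4πr_o²) = 1/(11.2×4π×1.343²) = 0.003939 K/W
R_total = 0.298 K/W
Q = ΔT/R_total = 112/0.298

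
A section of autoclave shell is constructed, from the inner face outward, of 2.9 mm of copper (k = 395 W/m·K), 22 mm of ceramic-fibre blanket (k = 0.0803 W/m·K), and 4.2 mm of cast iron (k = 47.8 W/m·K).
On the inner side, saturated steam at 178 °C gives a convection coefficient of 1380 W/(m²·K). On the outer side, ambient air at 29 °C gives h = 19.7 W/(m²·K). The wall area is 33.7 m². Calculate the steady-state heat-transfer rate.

Treating each layer as a thermal resistance in series:
R_inner film = 1/(h_i·A) = 1/(1380×33.7) = 2.15×10^-5 K/W
R_copper = L/(kA) = 0.0029/(395×33.7) = 2.179×10^-7 K/W
R_ceramic-fibre blanket = L/(kA) = 0.022/(0.0803×33.7) = 0.00813 K/W
R_cast iron = L/(kA) = 0.0042/(47.8×33.7) = 2.607×10^-6 K/W
R_outer film = 1/(h_o·A) = 1/(19.7×33.7) = 0.001506 K/W
R_total = 0.00966 K/W
Q = ΔT / R_total = 149 / 0.00966

Q ≈ 15400 W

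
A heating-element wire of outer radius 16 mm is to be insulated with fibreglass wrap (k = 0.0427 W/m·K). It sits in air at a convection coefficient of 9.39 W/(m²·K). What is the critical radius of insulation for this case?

r_cr ≈ 4.55 mm

For a cylinder r_cr = k/h = 0.0427/9.39
r_cr = 4.55 mm; since the bare radius (16 mm) is above r_cr, any added insulation will reduce heat loss.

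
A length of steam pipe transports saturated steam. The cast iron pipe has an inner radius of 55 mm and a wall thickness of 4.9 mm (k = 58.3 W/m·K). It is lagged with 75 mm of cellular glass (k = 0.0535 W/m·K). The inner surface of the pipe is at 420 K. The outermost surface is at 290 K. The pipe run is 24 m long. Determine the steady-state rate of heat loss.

Treating each annulus and film as a series resistance:
R_cast iron pipe wall = ln(59.9/55)/(2π×58.3×24) = 9.708×10^-6 K/W
R_cellular glass = ln(134.9/59.9)/(2π×0.0535×24) = 0.1006 K/W
R_total = 0.1006 K/W
Q = ΔT/R_total = 130/0.1006

Q ≈ 1290 W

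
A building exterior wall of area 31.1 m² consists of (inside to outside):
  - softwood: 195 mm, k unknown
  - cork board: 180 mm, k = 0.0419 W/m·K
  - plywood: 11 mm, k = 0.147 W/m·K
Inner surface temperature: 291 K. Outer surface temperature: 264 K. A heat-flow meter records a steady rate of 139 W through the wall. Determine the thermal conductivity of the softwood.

k ≈ 0.117 W/(m·K)

Series thermal resistances:
R_cork board = L/(kA) = 0.18/(0.0419×31.1) = 0.1381 K/W
R_plywood = L/(kA) = 0.011/(0.147×31.1) = 0.002406 K/W
Sum of known resistances R_other = 0.1405 K/W
Total R = ΔT/Q = 27/139 = 0.1942 K/W
R_softwood = R_total − R_other = 0.05371 K/W
k = L/(R·A) = 0.195/(0.05371×31.1)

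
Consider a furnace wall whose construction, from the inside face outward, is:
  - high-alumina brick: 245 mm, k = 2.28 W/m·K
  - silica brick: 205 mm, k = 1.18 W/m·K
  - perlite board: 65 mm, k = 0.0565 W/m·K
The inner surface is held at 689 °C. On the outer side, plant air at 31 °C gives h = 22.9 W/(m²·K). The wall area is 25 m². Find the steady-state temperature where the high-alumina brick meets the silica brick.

T ≈ 641 °C

Thermal resistances in series:
R_high-alumina brick = L/(kA) = 0.245/(2.28×25) = 0.004298 K/W
R_silica brick = L/(kA) = 0.205/(1.18×25) = 0.006949 K/W
R_perlite board = L/(kA) = 0.065/(0.0565×25) = 0.04602 K/W
R_outer film = 1/(h_o·A) = 1/(22.9×25) = 0.001747 K/W
R_total = 0.05901 K/W;  Q = ΔT/R_total = 658/0.05901 = 11150 W
T_interface = T_inner − Q·ΣR(inner→interface) = 689 − 11200×0.004298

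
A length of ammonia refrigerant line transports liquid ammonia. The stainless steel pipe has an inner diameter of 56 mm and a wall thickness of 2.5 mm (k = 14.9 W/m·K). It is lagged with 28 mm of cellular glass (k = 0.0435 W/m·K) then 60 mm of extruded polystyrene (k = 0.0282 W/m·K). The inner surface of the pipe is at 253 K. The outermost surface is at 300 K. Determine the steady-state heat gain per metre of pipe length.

Treating each annulus and film as a series resistance:
R_stainless steel pipe wall = ln(30.5/28)/(2π×14.9×1) = 9.135×10^-4 K/W
R_cellular glass = ln(58.5/30.5)/(2π×0.0435×1) = 2.383 K/W
R_extruded polystyrene = ln(118.5/58.5)/(2π×0.0282×1) = 3.984 K/W
R_total = 6.368 K/W
Q = ΔT/R_total = 47/6.368

q′ ≈ 7.38 W/m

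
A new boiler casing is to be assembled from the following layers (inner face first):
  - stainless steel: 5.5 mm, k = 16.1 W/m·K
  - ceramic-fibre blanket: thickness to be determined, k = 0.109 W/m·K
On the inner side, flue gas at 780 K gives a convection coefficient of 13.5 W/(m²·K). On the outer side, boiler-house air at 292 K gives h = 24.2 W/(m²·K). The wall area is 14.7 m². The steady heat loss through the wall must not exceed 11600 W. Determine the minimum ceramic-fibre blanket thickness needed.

Series thermal resistances:
R_inner film = 1/(h_i·A) = 1/(13.5×14.7) = 0.005039 K/W
R_stainless steel = L/(kA) = 0.0055/(16.1×14.7) = 2.324×10^-5 K/W
R_outer film = 1/(h_o·A) = 1/(24.2×14.7) = 0.002811 K/W
Sum of the known resistances R_other = 0.007873 K/W
Required total resistance R_tot = ΔT/Q_allow = 488/11600 = 0.04207 K/W
R_ceramic-fibre blanket = R_tot − R_other = 0.0342 K/W
L = R·k·A = 0.0342×0.109×14.7

L ≈ 54.8 mm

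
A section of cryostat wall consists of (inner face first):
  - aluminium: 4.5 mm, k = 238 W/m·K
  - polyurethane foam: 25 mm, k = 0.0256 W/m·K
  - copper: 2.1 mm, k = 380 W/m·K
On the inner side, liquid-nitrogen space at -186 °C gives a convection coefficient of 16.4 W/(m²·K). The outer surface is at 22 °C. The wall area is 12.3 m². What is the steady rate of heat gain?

Thermal resistances in series:
R_inner film = 1/(h_i·A) = 1/(16.4×12.3) = 0.004957 K/W
R_aluminium = L/(kA) = 0.0045/(238×12.3) = 1.537×10^-6 K/W
R_polyurethane foam = L/(kA) = 0.025/(0.0256×12.3) = 0.0794 K/W
R_copper = L/(kA) = 0.0021/(380×12.3) = 4.493×10^-7 K/W
R_total = 0.08435 K/W
Q = ΔT / R_total = 208 / 0.08435

Q ≈ 2470 W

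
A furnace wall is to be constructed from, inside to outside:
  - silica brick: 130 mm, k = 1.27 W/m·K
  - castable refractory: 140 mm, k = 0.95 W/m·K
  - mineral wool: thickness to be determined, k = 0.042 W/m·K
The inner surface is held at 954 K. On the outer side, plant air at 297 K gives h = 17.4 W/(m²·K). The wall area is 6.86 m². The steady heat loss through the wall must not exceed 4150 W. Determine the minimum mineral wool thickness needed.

L ≈ 32.7 mm

Series thermal resistances:
R_silica brick = L/(kA) = 0.13/(1.27×6.86) = 0.01492 K/W
R_castable refractory = L/(kA) = 0.14/(0.95×6.86) = 0.02148 K/W
R_outer film = 1/(h_o·A) = 1/(17.4×6.86) = 0.008378 K/W
Sum of the known resistances R_other = 0.04478 K/W
Required total resistance R_tot = ΔT/Q_allow = 657/4150 = 0.1583 K/W
R_mineral wool = R_tot − R_other = 0.1135 K/W
L = R·k·A = 0.1135×0.042×6.86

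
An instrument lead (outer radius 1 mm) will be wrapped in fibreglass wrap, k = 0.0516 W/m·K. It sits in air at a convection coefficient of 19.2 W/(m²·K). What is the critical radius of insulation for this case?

r_cr ≈ 2.69 mm

For a cylinder r_cr = k/h = 0.0516/19.2
r_cr = 2.69 mm; since the bare radius (1 mm) is below r_cr, adding a thin layer of insulation will *increase* heat loss.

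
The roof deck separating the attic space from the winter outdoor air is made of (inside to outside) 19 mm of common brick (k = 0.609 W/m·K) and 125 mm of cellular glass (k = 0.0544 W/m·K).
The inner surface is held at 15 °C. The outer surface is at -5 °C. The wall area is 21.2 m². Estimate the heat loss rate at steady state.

Q ≈ 182 W

Treating each layer as a thermal resistance in series:
R_common brick = L/(kA) = 0.019/(0.609×21.2) = 0.001472 K/W
R_cellular glass = L/(kA) = 0.125/(0.0544×21.2) = 0.1084 K/W
R_total = 0.1099 K/W
Q = ΔT / R_total = 20 / 0.1099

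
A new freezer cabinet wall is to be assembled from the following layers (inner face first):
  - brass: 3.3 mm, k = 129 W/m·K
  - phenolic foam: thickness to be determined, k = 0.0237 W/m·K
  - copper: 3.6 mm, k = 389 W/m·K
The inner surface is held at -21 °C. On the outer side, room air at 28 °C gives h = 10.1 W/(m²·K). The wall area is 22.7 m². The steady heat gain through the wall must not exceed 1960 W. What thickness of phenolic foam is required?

Using the resistance-network approach (series):
R_brass = L/(kA) = 0.0033/(129×22.7) = 1.127×10^-6 K/W
R_copper = L/(kA) = 0.0036/(389×22.7) = 4.077×10^-7 K/W
R_outer film = 1/(h_o·A) = 1/(10.1×22.7) = 0.004362 K/W
Sum of the known resistances R_other = 0.004363 K/W
Required total resistance R_tot = ΔT/Q_allow = 49/1960 = 0.025 K/W
R_phenolic foam = R_tot − R_other = 0.02064 K/W
L = R·k·A = 0.02064×0.0237×22.7

L ≈ 11.1 mm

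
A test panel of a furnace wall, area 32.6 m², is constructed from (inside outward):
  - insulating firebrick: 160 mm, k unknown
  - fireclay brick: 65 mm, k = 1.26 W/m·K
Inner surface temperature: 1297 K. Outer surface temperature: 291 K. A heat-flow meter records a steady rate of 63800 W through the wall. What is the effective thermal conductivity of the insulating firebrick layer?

k ≈ 0.346 W/(m·K)

Series thermal resistances:
R_fireclay brick = L/(kA) = 0.065/(1.26×32.6) = 0.001582 K/W
Sum of known resistances R_other = 0.001582 K/W
Total R = ΔT/Q = 1006/63800 = 0.01577 K/W
R_insulating firebrick = R_total − R_other = 0.01419 K/W
k = L/(R·A) = 0.16/(0.01419×32.6)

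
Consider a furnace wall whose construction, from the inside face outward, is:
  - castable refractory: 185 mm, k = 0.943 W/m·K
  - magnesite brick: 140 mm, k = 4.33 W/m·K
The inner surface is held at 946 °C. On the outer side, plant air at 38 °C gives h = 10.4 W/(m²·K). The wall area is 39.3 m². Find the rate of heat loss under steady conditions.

Q ≈ 110000 W

Model the wall as resistances in series:
R_castable refractory = L/(kA) = 0.185/(0.943×39.3) = 0.004992 K/W
R_magnesite brick = L/(kA) = 0.14/(4.33×39.3) = 8.227×10^-4 K/W
R_outer film = 1/(h_o·A) = 1/(10.4×39.3) = 0.002447 K/W
R_total = 0.008261 K/W
Q = ΔT / R_total = 908 / 0.008261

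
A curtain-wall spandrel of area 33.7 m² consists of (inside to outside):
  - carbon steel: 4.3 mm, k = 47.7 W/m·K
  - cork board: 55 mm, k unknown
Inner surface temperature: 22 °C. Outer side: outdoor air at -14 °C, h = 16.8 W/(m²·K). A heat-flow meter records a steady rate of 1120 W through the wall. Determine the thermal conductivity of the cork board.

k ≈ 0.0537 W/(m·K)

Series thermal resistances:
R_carbon steel = L/(kA) = 0.0043/(47.7×33.7) = 2.675×10^-6 K/W
R_outer film = 1/(h_o·A) = 1/(16.8×33.7) = 0.001766 K/W
Sum of known resistances R_other = 0.001769 K/W
Total R = ΔT/Q = 36/1120 = 0.03214 K/W
R_cork board = R_total − R_other = 0.03037 K/W
k = L/(R·A) = 0.055/(0.03037×33.7)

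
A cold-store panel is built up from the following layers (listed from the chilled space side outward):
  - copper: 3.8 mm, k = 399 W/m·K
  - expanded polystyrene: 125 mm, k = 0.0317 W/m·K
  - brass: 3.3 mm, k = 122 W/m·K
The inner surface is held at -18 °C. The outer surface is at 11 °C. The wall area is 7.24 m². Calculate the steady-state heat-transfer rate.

Using the resistance-network approach (series):
R_copper = L/(kA) = 0.0038/(399×7.24) = 1.315×10^-6 K/W
R_expanded polystyrene = L/(kA) = 0.125/(0.0317×7.24) = 0.5446 K/W
R_brass = L/(kA) = 0.0033/(122×7.24) = 3.736×10^-6 K/W
R_total = 0.5446 K/W
Q = ΔT / R_total = 29 / 0.5446

Q ≈ 53.2 W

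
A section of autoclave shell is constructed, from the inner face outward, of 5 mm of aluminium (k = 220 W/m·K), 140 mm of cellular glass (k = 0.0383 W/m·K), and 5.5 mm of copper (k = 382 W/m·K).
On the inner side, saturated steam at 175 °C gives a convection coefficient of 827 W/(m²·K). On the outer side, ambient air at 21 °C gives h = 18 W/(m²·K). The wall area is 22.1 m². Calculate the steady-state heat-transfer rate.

Thermal resistances in series:
R_inner film = 1/(h_i·A) = 1/(827×22.1) = 5.471×10^-5 K/W
R_aluminium = L/(kA) = 0.005/(220×22.1) = 1.028×10^-6 K/W
R_cellular glass = L/(kA) = 0.14/(0.0383×22.1) = 0.1654 K/W
R_copper = L/(kA) = 0.0055/(382×22.1) = 6.515×10^-7 K/W
R_outer film = 1/(h_o·A) = 1/(18×22.1) = 0.002514 K/W
R_total = 0.168 K/W
Q = ΔT / R_total = 154 / 0.168

Q ≈ 917 W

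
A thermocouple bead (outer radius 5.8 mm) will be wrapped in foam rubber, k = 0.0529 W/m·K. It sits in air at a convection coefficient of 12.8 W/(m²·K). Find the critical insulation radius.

For a sphere r_cr = 2k/h = 2×0.0529/12.8
r_cr = 8.27 mm; since the bare radius (5.8 mm) is below r_cr, adding a thin layer of insulation will *increase* heat loss.

r_cr ≈ 8.27 mm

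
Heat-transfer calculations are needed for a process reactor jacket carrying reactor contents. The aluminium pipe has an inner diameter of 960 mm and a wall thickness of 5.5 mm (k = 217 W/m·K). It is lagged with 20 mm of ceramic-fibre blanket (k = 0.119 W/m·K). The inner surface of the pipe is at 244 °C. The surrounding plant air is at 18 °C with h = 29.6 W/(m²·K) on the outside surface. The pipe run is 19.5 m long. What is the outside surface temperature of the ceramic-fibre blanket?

T ≈ 55.2 °C

Cylindrical conduction, so R = ln(r₂/r₁)/(2πkL) per layer, in series:
R_aluminium pipe wall = ln(485.5/480)/(2π×217×19.5) = 4.285×10^-7 K/W
R_ceramic-fibre blanket = ln(505.5/485.5)/(2π×0.119×19.5) = 0.002769 K/W
R_outer film = 1/(h_o·2πr_oL) = 1/(29.6×2π×0.5055×19.5) = 5.455×10^-4 K/W
R_total = 0.003315 K/W
Q = ΔT/R_total = 226/0.003315
Q = 68200 W
T_interface = T_inner − Q·ΣR(inner→interface) = 244 − 68200×0.002769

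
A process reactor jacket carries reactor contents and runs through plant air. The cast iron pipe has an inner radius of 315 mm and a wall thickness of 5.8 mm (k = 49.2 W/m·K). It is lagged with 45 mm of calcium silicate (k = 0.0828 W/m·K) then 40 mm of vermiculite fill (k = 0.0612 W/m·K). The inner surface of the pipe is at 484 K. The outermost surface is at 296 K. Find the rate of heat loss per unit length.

Radial resistances (cylindrical: R_cond = ln(r_o/r_i)/(2πkL), R_conv = 1/(h·2πrL)):
R_cast iron pipe wall = ln(320.8/315)/(2π×49.2×1) = 5.902×10^-5 K/W
R_calcium silicate = ln(365.8/320.8)/(2π×0.0828×1) = 0.2523 K/W
R_vermiculite fill = ln(405.8/365.8)/(2π×0.0612×1) = 0.2699 K/W
R_total = 0.5222 K/W
Q = ΔT/R_total = 188/0.5222

q′ ≈ 360 W/m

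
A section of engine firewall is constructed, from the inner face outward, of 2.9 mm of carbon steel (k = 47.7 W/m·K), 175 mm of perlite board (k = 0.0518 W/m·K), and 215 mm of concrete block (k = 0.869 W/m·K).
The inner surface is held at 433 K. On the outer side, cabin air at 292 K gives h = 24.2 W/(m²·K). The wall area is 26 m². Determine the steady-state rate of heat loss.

Q ≈ 1000 W

Using the resistance-network approach (series):
R_carbon steel = L/(kA) = 0.0029/(47.7×26) = 2.338×10^-6 K/W
R_perlite board = L/(kA) = 0.175/(0.0518×26) = 0.1299 K/W
R_concrete block = L/(kA) = 0.215/(0.869×26) = 0.009516 K/W
R_outer film = 1/(h_o·A) = 1/(24.2×26) = 0.001589 K/W
R_total = 0.141 K/W
Q = ΔT / R_total = 141 / 0.141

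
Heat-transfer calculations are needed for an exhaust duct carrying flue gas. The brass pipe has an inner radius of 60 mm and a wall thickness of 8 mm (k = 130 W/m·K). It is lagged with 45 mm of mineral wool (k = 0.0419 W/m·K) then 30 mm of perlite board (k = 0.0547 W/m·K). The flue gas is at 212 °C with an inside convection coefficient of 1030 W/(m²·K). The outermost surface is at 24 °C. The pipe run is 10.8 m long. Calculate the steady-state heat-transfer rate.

Radial resistances (cylindrical: R_cond = ln(r_o/r_i)/(2πkL), R_conv = 1/(h·2πrL)):
R_inner film = 1/(h_i·2πr₁L) = 1/(1030×2π×0.06×10.8) = 2.385×10^-4 K/W
R_brass pipe wall = ln(68/60)/(2π×130×10.8) = 1.419×10^-5 K/W
R_mineral wool = ln(113/68)/(2π×0.0419×10.8) = 0.1786 K/W
R_perlite board = ln(143/113)/(2π×0.0547×10.8) = 0.06343 K/W
R_total = 0.2423 K/W
Q = ΔT/R_total = 188/0.2423

Q ≈ 776 W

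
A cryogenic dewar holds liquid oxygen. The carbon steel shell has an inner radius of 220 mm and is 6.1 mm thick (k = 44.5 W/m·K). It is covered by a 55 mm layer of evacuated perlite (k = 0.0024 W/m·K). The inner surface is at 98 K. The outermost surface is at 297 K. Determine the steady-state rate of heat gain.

Q ≈ 6.94 W

Each spherical layer contributes R = (1/r_i − 1/r_o)/(4πk):
R_carbon steel shell = (1/0.22 − 1/0.2261)/(4π×44.5) = 2.193×10^-4 K/W
R_evacuated perlite = (1/0.2261 − 1/0.2811)/(4π×0.0024) = 28.69 K/W
R_total = 28.69 K/W
Q = ΔT/R_total = 199/28.69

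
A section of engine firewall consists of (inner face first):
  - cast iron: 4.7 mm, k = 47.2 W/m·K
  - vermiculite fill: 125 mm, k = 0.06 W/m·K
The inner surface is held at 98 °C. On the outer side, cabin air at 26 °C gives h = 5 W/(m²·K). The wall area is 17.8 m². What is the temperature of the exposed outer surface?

T ≈ 32.3 °C

Thermal resistances in series:
R_cast iron = L/(kA) = 0.0047/(47.2×17.8) = 5.594×10^-6 K/W
R_vermiculite fill = L/(kA) = 0.125/(0.06×17.8) = 0.117 K/W
R_outer film = 1/(h_o·A) = 1/(5×17.8) = 0.01124 K/W
R_total = 0.1283 K/W;  Q = ΔT/R_total = 72/0.1283 = 561.3 W
T_interface = T_inner − Q·ΣR(inner→interface) = 98 − 561×0.117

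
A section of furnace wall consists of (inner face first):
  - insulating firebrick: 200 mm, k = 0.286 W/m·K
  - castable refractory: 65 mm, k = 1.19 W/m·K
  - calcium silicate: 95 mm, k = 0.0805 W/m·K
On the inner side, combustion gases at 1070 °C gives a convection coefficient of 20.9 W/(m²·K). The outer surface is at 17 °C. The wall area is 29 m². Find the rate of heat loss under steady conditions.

Q ≈ 15400 W

Model the wall as resistances in series:
R_inner film = 1/(h_i·A) = 1/(20.9×29) = 0.00165 K/W
R_insulating firebrick = L/(kA) = 0.2/(0.286×29) = 0.02411 K/W
R_castable refractory = L/(kA) = 0.065/(1.19×29) = 0.001884 K/W
R_calcium silicate = L/(kA) = 0.095/(0.0805×29) = 0.04069 K/W
R_total = 0.06834 K/W
Q = ΔT / R_total = 1053 / 0.06834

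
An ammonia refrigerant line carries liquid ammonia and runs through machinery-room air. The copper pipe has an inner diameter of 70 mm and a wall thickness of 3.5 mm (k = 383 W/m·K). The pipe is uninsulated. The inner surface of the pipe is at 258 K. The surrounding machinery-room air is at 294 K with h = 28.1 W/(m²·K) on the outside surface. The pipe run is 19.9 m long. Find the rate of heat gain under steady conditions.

For a radial system each layer contributes R = ln(r_out/r_in)/(2πkL); films add R = 1/(hA).
R_copper pipe wall = ln(38.5/35)/(2π×383×19.9) = 1.99×10^-6 K/W
R_outer film = 1/(h_o·2πr_oL) = 1/(28.1×2π×0.0385×19.9) = 0.007393 K/W
R_total = 0.007395 K/W
Q = ΔT/R_total = 36/0.007395

Q ≈ 4870 W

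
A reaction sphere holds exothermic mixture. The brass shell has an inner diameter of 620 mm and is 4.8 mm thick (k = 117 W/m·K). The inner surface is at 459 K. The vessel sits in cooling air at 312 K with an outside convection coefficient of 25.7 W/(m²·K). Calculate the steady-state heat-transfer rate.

Q ≈ 4700 W

For a spherical shell R = (1/r₁ − 1/r₂)/(4πk); film R = 1/(h·4πr²). In series:
R_brass shell = (1/0.31 − 1/0.3148)/(4π×117) = 3.345×10^-5 K/W
R_outer film = 1/(h·4πr_o²) = 1/(25.7×4π×0.3148²) = 0.03125 K/W
R_total = 0.03128 K/W
Q = ΔT/R_total = 147/0.03128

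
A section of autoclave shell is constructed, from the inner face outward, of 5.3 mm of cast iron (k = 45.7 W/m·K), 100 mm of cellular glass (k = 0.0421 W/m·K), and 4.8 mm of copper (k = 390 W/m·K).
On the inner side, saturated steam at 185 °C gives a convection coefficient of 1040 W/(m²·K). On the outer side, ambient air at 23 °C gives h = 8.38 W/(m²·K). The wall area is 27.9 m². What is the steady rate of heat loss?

Q ≈ 1810 W

Using the resistance-network approach (series):
R_inner film = 1/(h_i·A) = 1/(1040×27.9) = 3.446×10^-5 K/W
R_cast iron = L/(kA) = 0.0053/(45.7×27.9) = 4.157×10^-6 K/W
R_cellular glass = L/(kA) = 0.1/(0.0421×27.9) = 0.08514 K/W
R_copper = L/(kA) = 0.0048/(390×27.9) = 4.411×10^-7 K/W
R_outer film = 1/(h_o·A) = 1/(8.38×27.9) = 0.004277 K/W
R_total = 0.08945 K/W
Q = ΔT / R_total = 162 / 0.08945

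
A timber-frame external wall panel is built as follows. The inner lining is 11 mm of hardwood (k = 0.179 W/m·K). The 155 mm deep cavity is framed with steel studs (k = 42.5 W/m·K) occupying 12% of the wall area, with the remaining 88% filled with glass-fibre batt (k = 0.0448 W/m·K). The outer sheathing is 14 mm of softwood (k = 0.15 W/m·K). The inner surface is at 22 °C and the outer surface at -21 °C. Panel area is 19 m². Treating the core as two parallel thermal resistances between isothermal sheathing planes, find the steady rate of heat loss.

Sheathing layers in series; stud and cavity paths in parallel between them.
R_inner = 0.011/(0.179×19) = 0.003234 K/W
R_stud  = 0.155/(42.5×0.12×19) = 0.0016 K/W
R_cav   = 0.155/(0.0448×0.88×19) = 0.2069 K/W
1/R_core = 1/R_stud + 1/R_cav → R_core = 0.001587 K/W
R_outer = 0.014/(0.15×19) = 0.004912 K/W
R_total = 0.009734 K/W
Q = ΔT/R_total = 43/0.009734

Q ≈ 4420 W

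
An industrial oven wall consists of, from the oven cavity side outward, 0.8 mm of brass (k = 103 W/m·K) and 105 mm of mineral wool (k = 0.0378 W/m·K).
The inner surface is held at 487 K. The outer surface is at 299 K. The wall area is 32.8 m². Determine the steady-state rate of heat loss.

Q ≈ 2220 W

Model the wall as resistances in series:
R_brass = L/(kA) = 0.0008/(103×32.8) = 2.368×10^-7 K/W
R_mineral wool = L/(kA) = 0.105/(0.0378×32.8) = 0.08469 K/W
R_total = 0.08469 K/W
Q = ΔT / R_total = 188 / 0.08469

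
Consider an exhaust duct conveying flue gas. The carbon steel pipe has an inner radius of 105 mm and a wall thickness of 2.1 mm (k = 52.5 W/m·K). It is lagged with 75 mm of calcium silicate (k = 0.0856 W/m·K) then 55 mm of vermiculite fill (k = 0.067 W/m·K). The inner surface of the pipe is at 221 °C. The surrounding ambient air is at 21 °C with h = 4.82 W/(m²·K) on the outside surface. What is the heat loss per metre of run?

q′ ≈ 114 W/m

Per-layer cylindrical resistances, series-summed:
R_carbon steel pipe wall = ln(107.1/105)/(2π×52.5×1) = 6.003×10^-5 K/W
R_calcium silicate = ln(182.1/107.1)/(2π×0.0856×1) = 0.9869 K/W
R_vermiculite fill = ln(237.1/182.1)/(2π×0.067×1) = 0.6269 K/W
R_outer film = 1/(h_o·2πr_oL) = 1/(4.82×2π×0.2371×1) = 0.1393 K/W
R_total = 1.753 K/W
Q = ΔT/R_total = 200/1.753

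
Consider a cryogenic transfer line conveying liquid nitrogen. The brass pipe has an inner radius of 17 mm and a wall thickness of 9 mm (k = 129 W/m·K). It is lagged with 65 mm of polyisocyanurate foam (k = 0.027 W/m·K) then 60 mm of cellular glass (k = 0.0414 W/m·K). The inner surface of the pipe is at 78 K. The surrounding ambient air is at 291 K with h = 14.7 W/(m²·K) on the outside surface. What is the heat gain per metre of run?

q′ ≈ 22.7 W/m

For a radial system each layer contributes R = ln(r_out/r_in)/(2πkL); films add R = 1/(hA).
R_brass pipe wall = ln(26/17)/(2π×129×1) = 5.242×10^-4 K/W
R_polyisocyanurate foam = ln(91/26)/(2π×0.027×1) = 7.385 K/W
R_cellular glass = ln(151/91)/(2π×0.0414×1) = 1.947 K/W
R_outer film = 1/(h_o·2πr_oL) = 1/(14.7×2π×0.151×1) = 0.0717 K/W
R_total = 9.404 K/W
Q = ΔT/R_total = 213/9.404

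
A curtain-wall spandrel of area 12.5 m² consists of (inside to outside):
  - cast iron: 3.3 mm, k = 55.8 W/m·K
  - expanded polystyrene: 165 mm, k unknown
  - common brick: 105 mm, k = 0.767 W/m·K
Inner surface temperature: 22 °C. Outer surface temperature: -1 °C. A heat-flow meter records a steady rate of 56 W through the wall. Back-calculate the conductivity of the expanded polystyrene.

k ≈ 0.033 W/(m·K)

Treating each layer as a thermal resistance in series:
R_cast iron = L/(kA) = 0.0033/(55.8×12.5) = 4.731×10^-6 K/W
R_common brick = L/(kA) = 0.105/(0.767×12.5) = 0.01095 K/W
Sum of known resistances R_other = 0.01096 K/W
Total R = ΔT/Q = 23/56 = 0.4107 K/W
R_expanded polystyrene = R_total − R_other = 0.3998 K/W
k = L/(R·A) = 0.165/(0.3998×12.5)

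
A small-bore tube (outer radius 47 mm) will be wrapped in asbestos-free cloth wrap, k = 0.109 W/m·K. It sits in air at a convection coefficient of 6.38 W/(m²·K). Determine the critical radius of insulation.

r_cr ≈ 17.1 mm

For a cylinder r_cr = k/h = 0.109/6.38
r_cr = 17.1 mm; since the bare radius (47 mm) is above r_cr, any added insulation will reduce heat loss.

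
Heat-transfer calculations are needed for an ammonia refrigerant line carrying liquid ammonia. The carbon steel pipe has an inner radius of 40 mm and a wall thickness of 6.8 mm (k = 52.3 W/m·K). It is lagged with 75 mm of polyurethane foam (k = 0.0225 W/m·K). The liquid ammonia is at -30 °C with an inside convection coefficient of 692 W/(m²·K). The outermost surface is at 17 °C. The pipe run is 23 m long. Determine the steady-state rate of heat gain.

Q ≈ 160 W

Per-layer cylindrical resistances, series-summed:
R_inner film = 1/(h_i·2πr₁L) = 1/(692×2π×0.04×23) = 2.5×10^-4 K/W
R_carbon steel pipe wall = ln(46.8/40)/(2π×52.3×23) = 2.077×10^-5 K/W
R_polyurethane foam = ln(121.8/46.8)/(2π×0.0225×23) = 0.2942 K/W
R_total = 0.2944 K/W
Q = ΔT/R_total = 47/0.2944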